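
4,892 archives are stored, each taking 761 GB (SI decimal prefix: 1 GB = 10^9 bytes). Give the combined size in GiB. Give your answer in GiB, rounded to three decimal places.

Total = 4,892 × 761 GB = 3,722,812 GB
= 3,722,812 × 1,000,000,000 bytes = 3,722,812,000,000,000 bytes
1 GiB = 1,073,741,824 bytes
3,722,812,000,000,000 / 1,073,741,824 = 3,467,138.857 GiB

3,467,138.857 GiB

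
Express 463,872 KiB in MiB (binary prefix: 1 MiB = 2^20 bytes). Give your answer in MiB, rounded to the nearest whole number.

453 MiB

463,872 KiB × 1,024 bytes/KiB = 475,004,928 bytes
1 MiB = 1,048,576 bytes
475,004,928 / 1,048,576 = 453 MiB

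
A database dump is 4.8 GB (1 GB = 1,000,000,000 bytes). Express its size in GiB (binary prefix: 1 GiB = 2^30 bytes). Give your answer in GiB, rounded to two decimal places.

4.8 GB × 1,000,000,000 bytes/GB = 4,800,000,000 bytes
1 GiB = 2^30 bytes = 1,073,741,824 bytes
4,800,000,000 / 1,073,741,824 = 4.47 GiB

4.47 GiB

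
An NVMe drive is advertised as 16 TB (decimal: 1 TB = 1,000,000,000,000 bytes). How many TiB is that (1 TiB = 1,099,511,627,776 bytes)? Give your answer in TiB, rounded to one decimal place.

14.6 TiB

16 TB = 16 × 10^12 bytes = 16,000,000,000,000 bytes
1 TiB = 1,099,511,627,776 bytes
16,000,000,000,000 / 1,099,511,627,776 = 14.6 TiB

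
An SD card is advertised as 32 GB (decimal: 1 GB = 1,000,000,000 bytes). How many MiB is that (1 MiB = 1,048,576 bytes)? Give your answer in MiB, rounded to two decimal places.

32 GB × 1,000,000,000 bytes/GB = 32,000,000,000 bytes
1 MiB = 2^20 bytes = 1,048,576 bytes
32,000,000,000 / 1,048,576 = 30,517.58 MiB

30,517.58 MiB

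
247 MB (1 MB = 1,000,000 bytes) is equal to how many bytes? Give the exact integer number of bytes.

247,000,000 bytes

247 × 1,000,000 = 247,000,000 bytes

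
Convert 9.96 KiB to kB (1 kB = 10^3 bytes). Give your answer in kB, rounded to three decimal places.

9.96 KiB = 9.96 × 2^10 bytes = 10,199.04 bytes
1 kB = 10^3 bytes = 1,000 bytes
10,199.04 / 1,000 = 10.199 kB

10.199 kB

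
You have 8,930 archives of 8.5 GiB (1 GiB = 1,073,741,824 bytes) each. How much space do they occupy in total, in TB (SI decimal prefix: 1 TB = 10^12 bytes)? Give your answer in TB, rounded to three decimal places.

Total = 8,930 × 8.5 GiB = 75,905 GiB
= 75,905 × 1,073,741,824 bytes = 81,502,373,150,720 bytes
1 TB = 1,000,000,000,000 bytes
81,502,373,150,720 / 1,000,000,000,000 = 81.502 TB

81.502 TB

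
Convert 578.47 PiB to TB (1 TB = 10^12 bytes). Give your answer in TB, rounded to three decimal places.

578.47 PiB × 1,125,899,906,842,624 bytes/PiB = 651,299,319,111,252,705.28 bytes
1 TB = 1,000,000,000,000 bytes
651,299,319,111,252,705.28 / 1,000,000,000,000 = 651,299.319 TB

651,299.319 TB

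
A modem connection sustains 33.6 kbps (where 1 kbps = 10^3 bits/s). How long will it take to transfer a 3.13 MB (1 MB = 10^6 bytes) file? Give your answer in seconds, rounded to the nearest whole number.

745 seconds

3.13 MB = 3,130,000 bytes = 25,040,000 bits
33.6 kbps = 33,600 bits/s
time = 25,040,000 / 33,600 = 745 s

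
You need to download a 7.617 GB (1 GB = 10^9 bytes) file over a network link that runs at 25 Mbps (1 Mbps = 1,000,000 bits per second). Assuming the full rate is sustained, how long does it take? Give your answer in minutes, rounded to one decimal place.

7.617 GB = 7,617,000,000 bytes = 60,936,000,000 bits
25 Mbps = 25,000,000 bits/s
time = 60,936,000,000 / 25,000,000 = 2,437.44 s
2,437.44 s / 60 = 40.6 minutes

40.6 minutes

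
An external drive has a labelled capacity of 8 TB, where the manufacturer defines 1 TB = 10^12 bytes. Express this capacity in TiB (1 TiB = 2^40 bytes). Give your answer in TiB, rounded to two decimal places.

7.28 TiB

8 TB = 8 × 10^12 bytes = 8,000,000,000,000 bytes
1 TiB = 1,099,511,627,776 bytes
8,000,000,000,000 / 1,099,511,627,776 = 7.28 TiB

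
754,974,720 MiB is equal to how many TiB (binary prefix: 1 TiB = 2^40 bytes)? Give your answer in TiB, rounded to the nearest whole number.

754,974,720 MiB = 754,974,720 × 2^20 bytes = 791,648,371,998,720 bytes
1 TiB = 1,099,511,627,776 bytes
791,648,371,998,720 / 1,099,511,627,776 = 720 TiB

720 TiB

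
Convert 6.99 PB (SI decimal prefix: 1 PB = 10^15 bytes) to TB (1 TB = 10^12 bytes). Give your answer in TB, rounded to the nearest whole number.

6.99 PB = 6.99 × 10^15 bytes = 6,990,000,000,000,000 bytes
1 TB = 1,000,000,000,000 bytes
6,990,000,000,000,000 / 1,000,000,000,000 = 6,990 TB

6,990 TB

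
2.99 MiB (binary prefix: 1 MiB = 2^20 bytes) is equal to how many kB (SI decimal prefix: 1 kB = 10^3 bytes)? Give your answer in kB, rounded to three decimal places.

2.99 MiB × 1,048,576 bytes/MiB = 3,135,242.24 bytes
1 kB = 1,000 bytes
3,135,242.24 / 1,000 = 3,135.242 kB

3,135.242 kB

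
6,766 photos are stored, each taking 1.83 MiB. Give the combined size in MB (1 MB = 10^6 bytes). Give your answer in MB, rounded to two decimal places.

Total = 6,766 × 1.83 MiB = 12381.78 MiB
= 12381.78 × 1,048,576 bytes = 12,983,237,345.28 bytes
1 MB = 1,000,000 bytes
12,983,237,345.28 / 1,000,000 = 12,983.24 MB

12,983.24 MB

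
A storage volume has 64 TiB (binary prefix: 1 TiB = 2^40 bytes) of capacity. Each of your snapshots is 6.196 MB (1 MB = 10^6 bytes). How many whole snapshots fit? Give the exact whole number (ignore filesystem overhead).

Capacity: 64 TiB = 70,368,744,177,664 bytes
Per item: 6.196 MB = 6,196,000 bytes
⌊70,368,744,177,664 / 6,196,000⌋ = 11,357,124

11,357,124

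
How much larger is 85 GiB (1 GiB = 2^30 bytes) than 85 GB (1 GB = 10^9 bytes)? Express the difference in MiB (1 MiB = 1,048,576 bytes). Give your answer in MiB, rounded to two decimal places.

85 GiB = 85 × 1,073,741,824 = 91,268,055,040 bytes
85 GB = 85 × 1,000,000,000 = 85,000,000,000 bytes
difference = 6,268,055,040 bytes
6,268,055,040 / 1,048,576 = 5,977.68 MiB

5,977.68 MiB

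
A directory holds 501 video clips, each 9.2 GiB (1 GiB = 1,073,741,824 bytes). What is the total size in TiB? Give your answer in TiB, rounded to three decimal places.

4.501 TiB

Total = 501 × 9.2 GiB = 4609.2 GiB
= 4609.2 × 1,073,741,824 bytes = 4,949,090,815,180.8 bytes
1 TiB = 1,099,511,627,776 bytes
4,949,090,815,180.8 / 1,099,511,627,776 = 4.501 TiB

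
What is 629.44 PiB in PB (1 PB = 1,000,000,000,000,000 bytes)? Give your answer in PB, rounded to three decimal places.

708.686 PB

629.44 PiB × 1,125,899,906,842,624 bytes/PiB = 708,686,437,363,021,250.56 bytes
1 PB = 1,000,000,000,000,000 bytes
708,686,437,363,021,250.56 / 1,000,000,000,000,000 = 708.686 PB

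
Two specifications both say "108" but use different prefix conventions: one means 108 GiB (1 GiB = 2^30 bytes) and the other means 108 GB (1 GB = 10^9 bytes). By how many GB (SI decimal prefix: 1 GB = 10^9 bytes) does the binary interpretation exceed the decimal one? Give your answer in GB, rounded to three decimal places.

108 GiB = 108 × 1,073,741,824 = 115,964,116,992 bytes
108 GB = 108 × 1,000,000,000 = 108,000,000,000 bytes
difference = 7,964,116,992 bytes
7,964,116,992 / 1,000,000,000 = 7.964 GB

7.964 GB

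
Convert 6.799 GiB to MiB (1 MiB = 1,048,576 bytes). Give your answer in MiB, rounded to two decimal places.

6.799 GiB × 1,073,741,824 bytes/GiB = 7,300,370,661.376 bytes
1 MiB = 1,048,576 bytes
7,300,370,661.376 / 1,048,576 = 6,962.18 MiB

6,962.18 MiB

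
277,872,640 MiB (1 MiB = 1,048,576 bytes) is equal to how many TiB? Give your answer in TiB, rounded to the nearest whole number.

277,872,640 MiB = 277,872,640 × 2^20 bytes = 291,370,581,360,640 bytes
1 TiB = 2^40 bytes = 1,099,511,627,776 bytes
291,370,581,360,640 / 1,099,511,627,776 = 265 TiB

265 TiB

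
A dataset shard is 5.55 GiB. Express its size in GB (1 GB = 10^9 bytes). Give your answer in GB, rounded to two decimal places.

5.55 GiB = 5.55 × 2^30 bytes = 5,959,267,123.2 bytes
1 GB = 10^9 bytes = 1,000,000,000 bytes
5,959,267,123.2 / 1,000,000,000 = 5.96 GB

5.96 GB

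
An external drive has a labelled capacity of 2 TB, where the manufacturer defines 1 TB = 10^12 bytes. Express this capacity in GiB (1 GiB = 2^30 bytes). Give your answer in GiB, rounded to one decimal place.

1,862.6 GiB

2 TB = 2 × 10^12 bytes = 2,000,000,000,000 bytes
1 GiB = 2^30 bytes = 1,073,741,824 bytes
2,000,000,000,000 / 1,073,741,824 = 1,862.6 GiB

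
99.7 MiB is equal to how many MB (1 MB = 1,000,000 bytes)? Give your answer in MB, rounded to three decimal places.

104.543 MB

99.7 MiB × 1,048,576 bytes/MiB = 104,543,027.2 bytes
1 MB = 1,000,000 bytes
104,543,027.2 / 1,000,000 = 104.543 MB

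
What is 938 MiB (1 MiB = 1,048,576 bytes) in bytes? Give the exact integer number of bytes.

938 × 1,048,576 = 983,564,288 bytes  (1 MiB = 2^20 bytes)

983,564,288 bytes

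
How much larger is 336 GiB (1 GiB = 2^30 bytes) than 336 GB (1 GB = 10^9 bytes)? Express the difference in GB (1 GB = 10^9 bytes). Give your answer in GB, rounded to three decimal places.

336 GiB = 336 × 1,073,741,824 = 360,777,252,864 bytes
336 GB = 336 × 1,000,000,000 = 336,000,000,000 bytes
difference = 24,777,252,864 bytes
24,777,252,864 / 1,000,000,000 = 24.777 GB

24.777 GB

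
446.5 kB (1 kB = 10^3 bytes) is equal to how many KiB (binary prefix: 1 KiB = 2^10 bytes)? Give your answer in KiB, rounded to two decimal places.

446.5 kB = 446.5 × 10^3 bytes = 446,500 bytes
1 KiB = 2^10 bytes = 1,024 bytes
446,500 / 1,024 = 436.04 KiB

436.04 KiB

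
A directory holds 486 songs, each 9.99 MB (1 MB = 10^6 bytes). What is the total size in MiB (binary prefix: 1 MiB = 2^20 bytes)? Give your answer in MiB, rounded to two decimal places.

4,630.22 MiB

Total = 486 × 9.99 MB = 4855.14 MB
= 4855.14 × 1,000,000 bytes = 4,855,140,000 bytes
1 MiB = 1,048,576 bytes
4,855,140,000 / 1,048,576 = 4,630.22 MiB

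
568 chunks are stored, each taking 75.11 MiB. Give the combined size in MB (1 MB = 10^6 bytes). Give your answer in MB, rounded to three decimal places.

Total = 568 × 75.11 MiB = 42662.48 MiB
= 42662.48 × 1,048,576 bytes = 44,734,852,628.48 bytes
1 MB = 1,000,000 bytes
44,734,852,628.48 / 1,000,000 = 44,734.853 MB

44,734.853 MB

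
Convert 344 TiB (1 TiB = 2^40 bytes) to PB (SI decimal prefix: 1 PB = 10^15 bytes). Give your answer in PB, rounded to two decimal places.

344 TiB = 344 × 2^40 bytes = 378,231,999,954,944 bytes
1 PB = 10^15 bytes = 1,000,000,000,000,000 bytes
378,231,999,954,944 / 1,000,000,000,000,000 = 0.38 PB

0.38 PB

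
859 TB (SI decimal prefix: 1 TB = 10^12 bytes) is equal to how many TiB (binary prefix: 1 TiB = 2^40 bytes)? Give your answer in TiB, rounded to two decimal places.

859 TB = 859 × 10^12 bytes = 859,000,000,000,000 bytes
1 TiB = 1,099,511,627,776 bytes
859,000,000,000,000 / 1,099,511,627,776 = 781.26 TiB

781.26 TiB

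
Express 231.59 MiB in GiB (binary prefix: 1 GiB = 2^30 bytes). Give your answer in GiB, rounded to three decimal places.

0.226 GiB

231.59 MiB = 231.59 × 2^20 bytes = 242,839,715.84 bytes
1 GiB = 2^30 bytes = 1,073,741,824 bytes
242,839,715.84 / 1,073,741,824 = 0.226 GiB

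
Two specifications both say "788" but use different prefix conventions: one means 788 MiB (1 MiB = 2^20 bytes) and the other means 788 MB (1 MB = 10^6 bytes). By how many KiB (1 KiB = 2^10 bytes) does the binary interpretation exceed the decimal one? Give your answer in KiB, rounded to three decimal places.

788 MiB = 788 × 1,048,576 = 826,277,888 bytes
788 MB = 788 × 1,000,000 = 788,000,000 bytes
difference = 38,277,888 bytes
38,277,888 / 1,024 = 37,380.750 KiB

37,380.750 KiB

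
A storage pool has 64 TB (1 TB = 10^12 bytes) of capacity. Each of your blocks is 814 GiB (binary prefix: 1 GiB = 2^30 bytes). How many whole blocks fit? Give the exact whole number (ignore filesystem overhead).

73

Capacity: 64 TB = 64,000,000,000,000 bytes
Per item: 814 GiB = 874,025,844,736 bytes
⌊64,000,000,000,000 / 874,025,844,736⌋ = 73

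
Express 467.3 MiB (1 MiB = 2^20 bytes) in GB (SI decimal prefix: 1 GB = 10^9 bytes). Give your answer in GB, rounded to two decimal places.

467.3 MiB × 1,048,576 bytes/MiB = 489,999,564.8 bytes
1 GB = 10^9 bytes = 1,000,000,000 bytes
489,999,564.8 / 1,000,000,000 = 0.49 GB

0.49 GB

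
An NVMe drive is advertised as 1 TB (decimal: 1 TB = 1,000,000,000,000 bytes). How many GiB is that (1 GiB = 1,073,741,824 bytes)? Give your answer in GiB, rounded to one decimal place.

1 TB = 1 × 10^12 bytes = 1,000,000,000,000 bytes
1 GiB = 1,073,741,824 bytes
1,000,000,000,000 / 1,073,741,824 = 931.3 GiB

931.3 GiB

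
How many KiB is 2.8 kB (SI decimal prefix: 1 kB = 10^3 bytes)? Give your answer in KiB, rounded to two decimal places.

2.8 kB = 2.8 × 10^3 bytes = 2,800 bytes
1 KiB = 1,024 bytes
2,800 / 1,024 = 2.73 KiB

2.73 KiB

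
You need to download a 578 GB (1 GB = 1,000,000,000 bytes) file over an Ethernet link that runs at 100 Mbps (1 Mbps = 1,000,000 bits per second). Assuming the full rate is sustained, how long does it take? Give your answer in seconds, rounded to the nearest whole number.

578 GB = 578,000,000,000 bytes = 4,624,000,000,000 bits
100 Mbps = 100,000,000 bits/s
time = 4,624,000,000,000 / 100,000,000 = 46,240 s

46,240 seconds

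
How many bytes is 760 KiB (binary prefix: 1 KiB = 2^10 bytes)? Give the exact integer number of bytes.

778,240 bytes

760 × 1,024 = 778,240 bytes  (1 KiB = 2^10 bytes)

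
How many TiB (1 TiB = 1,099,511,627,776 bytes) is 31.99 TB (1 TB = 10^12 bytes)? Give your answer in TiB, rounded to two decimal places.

31.99 TB = 31.99 × 10^12 bytes = 31,990,000,000,000 bytes
1 TiB = 1,099,511,627,776 bytes
31,990,000,000,000 / 1,099,511,627,776 = 29.09 TiB

29.09 TiB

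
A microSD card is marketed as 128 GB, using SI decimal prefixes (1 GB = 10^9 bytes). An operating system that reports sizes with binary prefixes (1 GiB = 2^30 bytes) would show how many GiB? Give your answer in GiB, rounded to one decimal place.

128 GB × 1,000,000,000 bytes/GB = 128,000,000,000 bytes
1 GiB = 1,073,741,824 bytes
128,000,000,000 / 1,073,741,824 = 119.2 GiB

119.2 GiB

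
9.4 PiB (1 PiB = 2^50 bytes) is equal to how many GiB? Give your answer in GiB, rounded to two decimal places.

9.4 PiB = 9.4 × 2^50 bytes = 10,583,459,124,320,665.6 bytes
1 GiB = 1,073,741,824 bytes
10,583,459,124,320,665.6 / 1,073,741,824 = 9,856,614.40 GiB

9,856,614.40 GiB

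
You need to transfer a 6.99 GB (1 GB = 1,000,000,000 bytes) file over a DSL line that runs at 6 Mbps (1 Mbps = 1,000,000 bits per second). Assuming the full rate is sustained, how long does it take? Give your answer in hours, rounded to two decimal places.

6.99 GB = 6,990,000,000 bytes = 55,920,000,000 bits
6 Mbps = 6,000,000 bits/s
time = 55,920,000,000 / 6,000,000 = 9,320.0000 s
9,320.0000 s / 3600 = 2.59 hours

2.59 hours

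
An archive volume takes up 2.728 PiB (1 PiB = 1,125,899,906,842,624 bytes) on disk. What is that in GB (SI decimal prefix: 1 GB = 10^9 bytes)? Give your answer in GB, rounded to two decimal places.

3,071,454.95 GB

2.728 PiB = 2.728 × 2^50 bytes = 3,071,454,945,866,678.272 bytes
1 GB = 10^9 bytes = 1,000,000,000 bytes
3,071,454,945,866,678.272 / 1,000,000,000 = 3,071,454.95 GB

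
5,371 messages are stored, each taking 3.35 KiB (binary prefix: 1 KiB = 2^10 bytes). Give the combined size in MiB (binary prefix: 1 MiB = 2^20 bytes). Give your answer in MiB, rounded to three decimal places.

Total = 5,371 × 3.35 KiB = 17992.85 KiB
= 17992.85 × 1,024 bytes = 18,424,678.4 bytes
1 MiB = 1,048,576 bytes
18,424,678.4 / 1,048,576 = 17.571 MiB

17.571 MiB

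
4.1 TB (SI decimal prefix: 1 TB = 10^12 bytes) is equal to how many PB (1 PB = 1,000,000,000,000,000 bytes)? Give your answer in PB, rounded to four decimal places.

0.0041 PB

4.1 TB = 4.1 × 10^12 bytes = 4,100,000,000,000 bytes
1 PB = 10^15 bytes = 1,000,000,000,000,000 bytes
4,100,000,000,000 / 1,000,000,000,000,000 = 0.0041 PB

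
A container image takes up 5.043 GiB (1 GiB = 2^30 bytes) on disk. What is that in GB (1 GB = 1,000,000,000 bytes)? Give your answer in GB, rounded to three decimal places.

5.415 GB

5.043 GiB = 5.043 × 2^30 bytes = 5,414,880,018.432 bytes
1 GB = 10^9 bytes = 1,000,000,000 bytes
5,414,880,018.432 / 1,000,000,000 = 5.415 GB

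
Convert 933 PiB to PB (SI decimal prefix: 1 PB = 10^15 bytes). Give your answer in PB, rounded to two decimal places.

1,050.46 PB

933 PiB = 933 × 2^50 bytes = 1,050,464,613,084,168,192 bytes
1 PB = 1,000,000,000,000,000 bytes
1,050,464,613,084,168,192 / 1,000,000,000,000,000 = 1,050.46 PB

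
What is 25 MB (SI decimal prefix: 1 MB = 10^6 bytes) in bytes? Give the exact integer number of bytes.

25 × 1,000,000 = 25,000,000 bytes  (1 MB = 10^6 bytes)

25,000,000 bytes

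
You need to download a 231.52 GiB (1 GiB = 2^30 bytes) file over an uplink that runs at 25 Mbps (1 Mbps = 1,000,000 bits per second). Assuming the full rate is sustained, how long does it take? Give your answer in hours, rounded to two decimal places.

231.52 GiB = 248,592,707,092.48 bytes = 1,988,741,656,739.84 bits
25 Mbps = 25,000,000 bits/s
time = 1,988,741,656,739.84 / 25,000,000 = 79,549.6663 s
79,549.6663 s / 3600 = 22.10 hours

22.10 hours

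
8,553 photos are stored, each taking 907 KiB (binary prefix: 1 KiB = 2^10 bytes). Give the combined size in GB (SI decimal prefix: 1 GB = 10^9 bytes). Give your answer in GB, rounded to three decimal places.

Total = 8,553 × 907 KiB = 7,757,571 KiB
= 7,757,571 × 1,024 bytes = 7,943,752,704 bytes
1 GB = 1,000,000,000 bytes
7,943,752,704 / 1,000,000,000 = 7.944 GB

7.944 GB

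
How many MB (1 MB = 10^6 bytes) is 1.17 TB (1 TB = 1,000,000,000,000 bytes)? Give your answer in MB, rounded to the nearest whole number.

1.17 TB = 1.17 × 10^12 bytes = 1,170,000,000,000 bytes
1 MB = 10^6 bytes = 1,000,000 bytes
1,170,000,000,000 / 1,000,000 = 1,170,000 MB

1,170,000 MB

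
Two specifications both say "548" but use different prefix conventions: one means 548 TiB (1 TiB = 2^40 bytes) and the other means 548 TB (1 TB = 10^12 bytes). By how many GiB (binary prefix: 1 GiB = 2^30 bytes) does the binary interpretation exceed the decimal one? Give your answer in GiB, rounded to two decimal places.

50,787.23 GiB

548 TiB = 548 × 1,099,511,627,776 = 602,532,372,021,248 bytes
548 TB = 548 × 1,000,000,000,000 = 548,000,000,000,000 bytes
difference = 54,532,372,021,248 bytes
54,532,372,021,248 / 1,073,741,824 = 50,787.23 GiB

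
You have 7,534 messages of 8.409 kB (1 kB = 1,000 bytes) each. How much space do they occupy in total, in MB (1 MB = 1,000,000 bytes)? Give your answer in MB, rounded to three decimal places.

Total = 7,534 × 8.409 kB = 63353.406 kB
= 63353.406 × 1,000 bytes = 63,353,406 bytes
1 MB = 1,000,000 bytes
63,353,406 / 1,000,000 = 63.353 MB

63.353 MB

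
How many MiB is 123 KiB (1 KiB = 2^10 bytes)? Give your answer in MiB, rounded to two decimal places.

123 KiB × 1,024 bytes/KiB = 125,952 bytes
1 MiB = 1,048,576 bytes
125,952 / 1,048,576 = 0.12 MiB

0.12 MiB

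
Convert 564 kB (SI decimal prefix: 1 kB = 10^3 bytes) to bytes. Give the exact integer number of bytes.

564,000 bytes

564 × 1,000 = 564,000 bytes  (1 kB = 10^3 bytes)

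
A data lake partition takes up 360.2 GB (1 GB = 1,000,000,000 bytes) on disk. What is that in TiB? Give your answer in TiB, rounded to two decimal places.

360.2 GB = 360.2 × 10^9 bytes = 360,200,000,000 bytes
1 TiB = 2^40 bytes = 1,099,511,627,776 bytes
360,200,000,000 / 1,099,511,627,776 = 0.33 TiB

0.33 TiB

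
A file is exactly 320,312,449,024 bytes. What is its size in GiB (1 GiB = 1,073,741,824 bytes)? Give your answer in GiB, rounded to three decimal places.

320,312,449,024 bytes given.
1 GiB = 1,073,741,824 bytes
320,312,449,024 / 1,073,741,824 = 298.314 GiB

298.314 GiB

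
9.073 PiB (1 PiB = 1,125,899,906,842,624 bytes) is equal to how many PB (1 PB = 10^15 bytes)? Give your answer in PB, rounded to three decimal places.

10.215 PB

9.073 PiB = 9.073 × 2^50 bytes = 10,215,289,854,783,127.552 bytes
1 PB = 10^15 bytes = 1,000,000,000,000,000 bytes
10,215,289,854,783,127.552 / 1,000,000,000,000,000 = 10.215 PB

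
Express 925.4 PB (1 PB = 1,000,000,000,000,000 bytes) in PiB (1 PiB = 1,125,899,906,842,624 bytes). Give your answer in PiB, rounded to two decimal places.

925.4 PB × 1,000,000,000,000,000 bytes/PB = 925,400,000,000,000,000 bytes
1 PiB = 2^50 bytes = 1,125,899,906,842,624 bytes
925,400,000,000,000,000 / 1,125,899,906,842,624 = 821.92 PiB

821.92 PiB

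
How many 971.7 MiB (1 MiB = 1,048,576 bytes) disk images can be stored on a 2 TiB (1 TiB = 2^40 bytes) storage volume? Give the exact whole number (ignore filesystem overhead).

2,158

Capacity: 2 TiB = 2,199,023,255,552 bytes
Per item: 971.7 MiB = 1,018,901,299.2 bytes
⌊2,199,023,255,552 / 1,018,901,299.2⌋ = 2,158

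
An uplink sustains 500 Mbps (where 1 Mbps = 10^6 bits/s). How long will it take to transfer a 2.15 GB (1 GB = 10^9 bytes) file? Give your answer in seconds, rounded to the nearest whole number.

34 seconds

2.15 GB = 2,150,000,000 bytes = 17,200,000,000 bits
500 Mbps = 500,000,000 bits/s
time = 17,200,000,000 / 500,000,000 = 34 s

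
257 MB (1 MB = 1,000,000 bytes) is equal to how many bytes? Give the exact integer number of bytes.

257,000,000 bytes

257 × 1,000,000 = 257,000,000 bytes  (1 MB = 10^6 bytes)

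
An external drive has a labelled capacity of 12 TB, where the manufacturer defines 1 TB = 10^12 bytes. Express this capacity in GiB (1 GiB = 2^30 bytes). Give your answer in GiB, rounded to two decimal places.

12 TB = 12 × 10^12 bytes = 12,000,000,000,000 bytes
1 GiB = 2^30 bytes = 1,073,741,824 bytes
12,000,000,000,000 / 1,073,741,824 = 11,175.87 GiB

11,175.87 GiB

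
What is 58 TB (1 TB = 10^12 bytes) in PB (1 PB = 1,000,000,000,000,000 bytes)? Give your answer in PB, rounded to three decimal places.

58 TB × 1,000,000,000,000 bytes/TB = 58,000,000,000,000 bytes
1 PB = 1,000,000,000,000,000 bytes
58,000,000,000,000 / 1,000,000,000,000,000 = 0.058 PB

0.058 PB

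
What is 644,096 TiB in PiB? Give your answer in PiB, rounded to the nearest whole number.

629 PiB

644,096 TiB × 1,099,511,627,776 bytes/TiB = 708,191,041,404,010,496 bytes
1 PiB = 2^50 bytes = 1,125,899,906,842,624 bytes
708,191,041,404,010,496 / 1,125,899,906,842,624 = 629 PiB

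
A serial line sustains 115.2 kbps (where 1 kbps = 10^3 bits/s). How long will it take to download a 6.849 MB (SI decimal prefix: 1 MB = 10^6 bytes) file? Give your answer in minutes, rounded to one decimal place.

6.849 MB = 6,849,000 bytes = 54,792,000 bits
115.2 kbps = 115,200 bits/s
time = 54,792,000 / 115,200 = 475.63 s
475.63 s / 60 = 7.9 minutes

7.9 minutes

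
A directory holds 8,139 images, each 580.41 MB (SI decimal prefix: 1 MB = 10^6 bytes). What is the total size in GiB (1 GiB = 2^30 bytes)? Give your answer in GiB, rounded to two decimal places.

Total = 8,139 × 580.41 MB = 4723956.99 MB
= 4723956.99 × 1,000,000 bytes = 4,723,956,990,000 bytes
1 GiB = 1,073,741,824 bytes
4,723,956,990,000 / 1,073,741,824 = 4,399.53 GiB

4,399.53 GiB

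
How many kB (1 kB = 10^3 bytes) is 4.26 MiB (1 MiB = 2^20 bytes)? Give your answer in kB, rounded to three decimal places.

4.26 MiB × 1,048,576 bytes/MiB = 4,466,933.76 bytes
1 kB = 10^3 bytes = 1,000 bytes
4,466,933.76 / 1,000 = 4,466.934 kB

4,466.934 kB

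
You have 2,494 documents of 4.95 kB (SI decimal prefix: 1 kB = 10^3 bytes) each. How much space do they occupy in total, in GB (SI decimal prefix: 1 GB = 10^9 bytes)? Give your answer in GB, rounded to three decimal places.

0.012 GB

Total = 2,494 × 4.95 kB = 12345.3 kB
= 12345.3 × 1,000 bytes = 12,345,300 bytes
1 GB = 1,000,000,000 bytes
12,345,300 / 1,000,000,000 = 0.012 GB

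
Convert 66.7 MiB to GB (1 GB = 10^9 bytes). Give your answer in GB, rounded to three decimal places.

66.7 MiB = 66.7 × 2^20 bytes = 69,940,019.2 bytes
1 GB = 1,000,000,000 bytes
69,940,019.2 / 1,000,000,000 = 0.070 GB

0.070 GB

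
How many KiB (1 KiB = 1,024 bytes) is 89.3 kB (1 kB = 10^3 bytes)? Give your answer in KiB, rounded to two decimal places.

87.21 KiB

89.3 kB = 89.3 × 10^3 bytes = 89,300 bytes
1 KiB = 2^10 bytes = 1,024 bytes
89,300 / 1,024 = 87.21 KiB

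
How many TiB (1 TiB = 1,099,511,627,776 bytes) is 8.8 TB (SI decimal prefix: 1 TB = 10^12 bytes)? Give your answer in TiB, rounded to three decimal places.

8.004 TiB

8.8 TB = 8.8 × 10^12 bytes = 8,800,000,000,000 bytes
1 TiB = 2^40 bytes = 1,099,511,627,776 bytes
8,800,000,000,000 / 1,099,511,627,776 = 8.004 TiB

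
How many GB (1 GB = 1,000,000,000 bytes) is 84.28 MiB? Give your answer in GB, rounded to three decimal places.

84.28 MiB × 1,048,576 bytes/MiB = 88,373,985.28 bytes
1 GB = 1,000,000,000 bytes
88,373,985.28 / 1,000,000,000 = 0.088 GB

0.088 GB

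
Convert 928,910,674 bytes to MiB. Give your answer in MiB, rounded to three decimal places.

928,910,674 bytes given.
1 MiB = 1,048,576 bytes
928,910,674 / 1,048,576 = 885.878 MiB

885.878 MiB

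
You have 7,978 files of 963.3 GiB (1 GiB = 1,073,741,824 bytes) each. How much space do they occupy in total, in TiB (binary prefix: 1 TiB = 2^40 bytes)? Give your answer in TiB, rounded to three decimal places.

7,505.085 TiB

Total = 7,978 × 963.3 GiB = 7685207.4 GiB
= 7685207.4 × 1,073,741,824 bytes = 8,251,928,611,494,297.6 bytes
1 TiB = 1,099,511,627,776 bytes
8,251,928,611,494,297.6 / 1,099,511,627,776 = 7,505.085 TiB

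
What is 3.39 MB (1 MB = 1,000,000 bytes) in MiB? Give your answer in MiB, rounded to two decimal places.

3.23 MiB

3.39 MB × 1,000,000 bytes/MB = 3,390,000 bytes
1 MiB = 1,048,576 bytes
3,390,000 / 1,048,576 = 3.23 MiB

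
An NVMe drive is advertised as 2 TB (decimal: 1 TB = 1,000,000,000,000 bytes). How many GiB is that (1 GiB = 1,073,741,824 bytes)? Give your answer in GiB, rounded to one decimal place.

1,862.6 GiB

2 TB = 2 × 10^12 bytes = 2,000,000,000,000 bytes
1 GiB = 2^30 bytes = 1,073,741,824 bytes
2,000,000,000,000 / 1,073,741,824 = 1,862.6 GiB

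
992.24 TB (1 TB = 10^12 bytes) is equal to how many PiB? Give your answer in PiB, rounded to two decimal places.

0.88 PiB

992.24 TB × 1,000,000,000,000 bytes/TB = 992,240,000,000,000 bytes
1 PiB = 1,125,899,906,842,624 bytes
992,240,000,000,000 / 1,125,899,906,842,624 = 0.88 PiB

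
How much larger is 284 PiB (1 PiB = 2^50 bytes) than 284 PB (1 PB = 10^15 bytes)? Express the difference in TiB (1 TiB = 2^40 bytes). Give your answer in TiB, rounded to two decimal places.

284 PiB = 284 × 1,125,899,906,842,624 = 319,755,573,543,305,216 bytes
284 PB = 284 × 1,000,000,000,000,000 = 284,000,000,000,000,000 bytes
difference = 35,755,573,543,305,216 bytes
35,755,573,543,305,216 / 1,099,511,627,776 = 32,519.50 TiB

32,519.50 TiB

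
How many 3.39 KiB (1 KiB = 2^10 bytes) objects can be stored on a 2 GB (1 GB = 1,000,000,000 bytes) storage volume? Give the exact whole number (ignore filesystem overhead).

Capacity: 2 GB = 2,000,000,000 bytes
Per item: 3.39 KiB = 3,471.36 bytes
⌊2,000,000,000 / 3,471.36⌋ = 576,143

576,143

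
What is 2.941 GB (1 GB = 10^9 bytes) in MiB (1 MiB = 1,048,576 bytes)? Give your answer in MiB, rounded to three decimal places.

2.941 GB = 2.941 × 10^9 bytes = 2,941,000,000 bytes
1 MiB = 1,048,576 bytes
2,941,000,000 / 1,048,576 = 2,804.756 MiB

2,804.756 MiB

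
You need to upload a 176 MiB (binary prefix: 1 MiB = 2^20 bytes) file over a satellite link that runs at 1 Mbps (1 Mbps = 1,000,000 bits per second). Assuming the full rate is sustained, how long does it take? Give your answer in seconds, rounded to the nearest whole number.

176 MiB = 184,549,376 bytes = 1,476,395,008 bits
1 Mbps = 1,000,000 bits/s
time = 1,476,395,008 / 1,000,000 = 1,476 s

1,476 seconds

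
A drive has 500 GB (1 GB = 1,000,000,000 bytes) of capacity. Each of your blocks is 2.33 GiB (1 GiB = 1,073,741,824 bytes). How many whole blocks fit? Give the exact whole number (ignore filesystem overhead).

199

Capacity: 500 GB = 500,000,000,000 bytes
Per item: 2.33 GiB = 2,501,818,449.92 bytes
⌊500,000,000,000 / 2,501,818,449.92⌋ = 199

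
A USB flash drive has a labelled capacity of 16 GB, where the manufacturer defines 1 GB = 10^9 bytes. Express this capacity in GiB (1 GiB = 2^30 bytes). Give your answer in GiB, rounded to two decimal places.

16 GB × 1,000,000,000 bytes/GB = 16,000,000,000 bytes
1 GiB = 2^30 bytes = 1,073,741,824 bytes
16,000,000,000 / 1,073,741,824 = 14.90 GiB

14.90 GiB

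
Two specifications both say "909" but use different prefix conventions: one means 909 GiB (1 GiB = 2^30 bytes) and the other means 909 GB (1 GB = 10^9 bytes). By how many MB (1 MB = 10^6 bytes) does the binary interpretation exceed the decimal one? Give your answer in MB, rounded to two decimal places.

67,031.32 MB

909 GiB = 909 × 1,073,741,824 = 976,031,318,016 bytes
909 GB = 909 × 1,000,000,000 = 909,000,000,000 bytes
difference = 67,031,318,016 bytes
67,031,318,016 / 1,000,000 = 67,031.32 MB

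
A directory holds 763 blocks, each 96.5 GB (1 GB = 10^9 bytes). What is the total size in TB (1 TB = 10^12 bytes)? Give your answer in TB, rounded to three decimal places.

73.630 TB

Total = 763 × 96.5 GB = 73629.5 GB
= 73629.5 × 1,000,000,000 bytes = 73,629,500,000,000 bytes
1 TB = 1,000,000,000,000 bytes
73,629,500,000,000 / 1,000,000,000,000 = 73.630 TB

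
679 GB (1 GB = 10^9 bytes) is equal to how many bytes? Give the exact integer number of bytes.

679 × 1,000,000,000 = 679,000,000,000 bytes  (1 GB = 10^9 bytes)

679,000,000,000 bytes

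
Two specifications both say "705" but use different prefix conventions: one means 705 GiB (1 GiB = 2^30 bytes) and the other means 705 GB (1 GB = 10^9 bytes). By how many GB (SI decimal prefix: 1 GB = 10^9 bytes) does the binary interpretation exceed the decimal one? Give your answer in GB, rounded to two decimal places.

51.99 GB

705 GiB = 705 × 1,073,741,824 = 756,987,985,920 bytes
705 GB = 705 × 1,000,000,000 = 705,000,000,000 bytes
difference = 51,987,985,920 bytes
51,987,985,920 / 1,000,000,000 = 51.99 GB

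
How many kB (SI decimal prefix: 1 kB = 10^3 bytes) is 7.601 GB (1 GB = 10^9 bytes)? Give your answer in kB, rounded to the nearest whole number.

7.601 GB = 7.601 × 10^9 bytes = 7,601,000,000 bytes
1 kB = 10^3 bytes = 1,000 bytes
7,601,000,000 / 1,000 = 7,601,000 kB

7,601,000 kB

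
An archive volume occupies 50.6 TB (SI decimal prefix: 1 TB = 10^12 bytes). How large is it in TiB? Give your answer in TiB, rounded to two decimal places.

46.02 TiB

50.6 TB = 50.6 × 10^12 bytes = 50,600,000,000,000 bytes
1 TiB = 1,099,511,627,776 bytes
50,600,000,000,000 / 1,099,511,627,776 = 46.02 TiB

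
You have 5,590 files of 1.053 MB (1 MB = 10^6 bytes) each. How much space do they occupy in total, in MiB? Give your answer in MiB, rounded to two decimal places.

5,613.58 MiB

Total = 5,590 × 1.053 MB = 5886.27 MB
= 5886.27 × 1,000,000 bytes = 5,886,270,000 bytes
1 MiB = 1,048,576 bytes
5,886,270,000 / 1,048,576 = 5,613.58 MiB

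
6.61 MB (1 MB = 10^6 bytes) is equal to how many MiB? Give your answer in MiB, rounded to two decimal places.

6.61 MB = 6.61 × 10^6 bytes = 6,610,000 bytes
1 MiB = 2^20 bytes = 1,048,576 bytes
6,610,000 / 1,048,576 = 6.30 MiB

6.30 MiB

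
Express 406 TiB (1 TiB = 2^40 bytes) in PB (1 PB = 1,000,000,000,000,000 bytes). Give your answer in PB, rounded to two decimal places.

406 TiB = 406 × 2^40 bytes = 446,401,720,877,056 bytes
1 PB = 10^15 bytes = 1,000,000,000,000,000 bytes
446,401,720,877,056 / 1,000,000,000,000,000 = 0.45 PB

0.45 PB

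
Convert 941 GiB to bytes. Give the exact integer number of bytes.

1,010,391,056,384 bytes

941 × 1,073,741,824 = 1,010,391,056,384 bytes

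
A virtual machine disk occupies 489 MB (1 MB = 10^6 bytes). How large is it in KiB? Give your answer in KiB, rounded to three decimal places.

489 MB = 489 × 10^6 bytes = 489,000,000 bytes
1 KiB = 2^10 bytes = 1,024 bytes
489,000,000 / 1,024 = 477,539.063 KiB

477,539.063 KiB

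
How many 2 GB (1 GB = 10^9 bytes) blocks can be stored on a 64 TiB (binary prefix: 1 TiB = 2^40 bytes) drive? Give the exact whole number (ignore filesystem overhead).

Capacity: 64 TiB = 70,368,744,177,664 bytes
Per item: 2 GB = 2,000,000,000 bytes
⌊70,368,744,177,664 / 2,000,000,000⌋ = 35,184

35,184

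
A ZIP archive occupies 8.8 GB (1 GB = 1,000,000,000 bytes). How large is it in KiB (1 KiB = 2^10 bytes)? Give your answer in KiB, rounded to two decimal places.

8.8 GB × 1,000,000,000 bytes/GB = 8,800,000,000 bytes
1 KiB = 2^10 bytes = 1,024 bytes
8,800,000,000 / 1,024 = 8,593,750.00 KiB

8,593,750.00 KiB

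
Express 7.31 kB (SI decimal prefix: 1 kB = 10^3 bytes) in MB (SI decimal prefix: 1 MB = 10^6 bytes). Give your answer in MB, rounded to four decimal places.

7.31 kB = 7.31 × 10^3 bytes = 7,310 bytes
1 MB = 1,000,000 bytes
7,310 / 1,000,000 = 0.0073 MB

0.0073 MB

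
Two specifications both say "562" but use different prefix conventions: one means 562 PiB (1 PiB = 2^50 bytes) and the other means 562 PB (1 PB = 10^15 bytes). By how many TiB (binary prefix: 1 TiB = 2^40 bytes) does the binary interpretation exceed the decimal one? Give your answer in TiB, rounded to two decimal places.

562 PiB = 562 × 1,125,899,906,842,624 = 632,755,747,645,554,688 bytes
562 PB = 562 × 1,000,000,000,000,000 = 562,000,000,000,000,000 bytes
difference = 70,755,747,645,554,688 bytes
70,755,747,645,554,688 / 1,099,511,627,776 = 64,351.98 TiB

64,351.98 TiB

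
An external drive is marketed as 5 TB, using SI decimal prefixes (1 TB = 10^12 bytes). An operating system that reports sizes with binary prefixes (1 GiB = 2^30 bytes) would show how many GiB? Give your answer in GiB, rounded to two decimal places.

5 TB × 1,000,000,000,000 bytes/TB = 5,000,000,000,000 bytes
1 GiB = 1,073,741,824 bytes
5,000,000,000,000 / 1,073,741,824 = 4,656.61 GiB

4,656.61 GiB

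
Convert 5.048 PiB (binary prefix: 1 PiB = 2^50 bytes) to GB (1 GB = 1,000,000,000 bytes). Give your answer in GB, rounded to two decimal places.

5.048 PiB = 5.048 × 2^50 bytes = 5,683,542,729,741,565.952 bytes
1 GB = 10^9 bytes = 1,000,000,000 bytes
5,683,542,729,741,565.952 / 1,000,000,000 = 5,683,542.73 GB

5,683,542.73 GB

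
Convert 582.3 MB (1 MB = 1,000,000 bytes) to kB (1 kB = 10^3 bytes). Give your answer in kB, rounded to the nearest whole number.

582,300 kB

582.3 MB = 582.3 × 10^6 bytes = 582,300,000 bytes
1 kB = 1,000 bytes
582,300,000 / 1,000 = 582,300 kB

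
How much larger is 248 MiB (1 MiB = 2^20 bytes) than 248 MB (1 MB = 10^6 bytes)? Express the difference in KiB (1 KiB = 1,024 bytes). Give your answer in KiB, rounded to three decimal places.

11,764.500 KiB

248 MiB = 248 × 1,048,576 = 260,046,848 bytes
248 MB = 248 × 1,000,000 = 248,000,000 bytes
difference = 12,046,848 bytes
12,046,848 / 1,024 = 11,764.500 KiB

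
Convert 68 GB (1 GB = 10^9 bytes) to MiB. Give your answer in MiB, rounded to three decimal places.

68 GB = 68 × 10^9 bytes = 68,000,000,000 bytes
1 MiB = 2^20 bytes = 1,048,576 bytes
68,000,000,000 / 1,048,576 = 64,849.854 MiB

64,849.854 MiB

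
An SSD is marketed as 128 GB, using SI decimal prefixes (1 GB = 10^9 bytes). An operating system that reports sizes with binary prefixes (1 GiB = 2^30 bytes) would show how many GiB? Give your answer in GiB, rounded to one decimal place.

128 GB × 1,000,000,000 bytes/GB = 128,000,000,000 bytes
1 GiB = 1,073,741,824 bytes
128,000,000,000 / 1,073,741,824 = 119.2 GiB

119.2 GiB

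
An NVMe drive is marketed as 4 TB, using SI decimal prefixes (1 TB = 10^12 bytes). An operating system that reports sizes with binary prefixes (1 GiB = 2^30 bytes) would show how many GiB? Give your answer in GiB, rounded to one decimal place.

4 TB × 1,000,000,000,000 bytes/TB = 4,000,000,000,000 bytes
1 GiB = 1,073,741,824 bytes
4,000,000,000,000 / 1,073,741,824 = 3,725.3 GiB

3,725.3 GiB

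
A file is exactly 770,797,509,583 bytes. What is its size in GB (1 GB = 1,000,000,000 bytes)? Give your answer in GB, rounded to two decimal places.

770.80 GB

770,797,509,583 bytes given.
1 GB = 1,000,000,000 bytes
770,797,509,583 / 1,000,000,000 = 770.80 GB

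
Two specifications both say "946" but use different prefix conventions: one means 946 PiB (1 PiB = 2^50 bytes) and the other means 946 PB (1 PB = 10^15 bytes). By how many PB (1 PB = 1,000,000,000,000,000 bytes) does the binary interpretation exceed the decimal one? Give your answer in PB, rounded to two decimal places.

119.10 PB

946 PiB = 946 × 1,125,899,906,842,624 = 1,065,101,311,873,122,304 bytes
946 PB = 946 × 1,000,000,000,000,000 = 946,000,000,000,000,000 bytes
difference = 119,101,311,873,122,304 bytes
119,101,311,873,122,304 / 1,000,000,000,000,000 = 119.10 PB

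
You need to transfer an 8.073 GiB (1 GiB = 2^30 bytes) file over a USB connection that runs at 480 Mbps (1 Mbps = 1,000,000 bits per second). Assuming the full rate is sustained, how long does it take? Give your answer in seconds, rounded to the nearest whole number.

8.073 GiB = 8,668,317,745.152 bytes = 69,346,541,961.216 bits
480 Mbps = 480,000,000 bits/s
time = 69,346,541,961.216 / 480,000,000 = 144 s

144 seconds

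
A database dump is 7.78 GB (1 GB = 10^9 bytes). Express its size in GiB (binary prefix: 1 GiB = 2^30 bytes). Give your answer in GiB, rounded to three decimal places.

7.246 GiB

7.78 GB = 7.78 × 10^9 bytes = 7,780,000,000 bytes
1 GiB = 2^30 bytes = 1,073,741,824 bytes
7,780,000,000 / 1,073,741,824 = 7.246 GiB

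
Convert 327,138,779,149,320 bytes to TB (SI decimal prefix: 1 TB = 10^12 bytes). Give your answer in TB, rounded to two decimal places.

327.14 TB

327,138,779,149,320 bytes given.
1 TB = 1,000,000,000,000 bytes
327,138,779,149,320 / 1,000,000,000,000 = 327.14 TB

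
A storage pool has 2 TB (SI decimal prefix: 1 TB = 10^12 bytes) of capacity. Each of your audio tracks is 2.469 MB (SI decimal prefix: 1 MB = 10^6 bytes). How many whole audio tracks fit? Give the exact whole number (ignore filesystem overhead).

Capacity: 2 TB = 2,000,000,000,000 bytes
Per item: 2.469 MB = 2,469,000 bytes
⌊2,000,000,000,000 / 2,469,000⌋ = 810,044

810,044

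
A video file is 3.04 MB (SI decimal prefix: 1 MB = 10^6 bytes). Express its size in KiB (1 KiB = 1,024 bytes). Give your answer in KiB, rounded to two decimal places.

3.04 MB × 1,000,000 bytes/MB = 3,040,000 bytes
1 KiB = 1,024 bytes
3,040,000 / 1,024 = 2,968.75 KiB

2,968.75 KiB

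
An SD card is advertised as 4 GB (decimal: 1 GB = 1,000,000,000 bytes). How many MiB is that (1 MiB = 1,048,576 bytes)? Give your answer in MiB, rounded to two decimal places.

4 GB = 4 × 10^9 bytes = 4,000,000,000 bytes
1 MiB = 2^20 bytes = 1,048,576 bytes
4,000,000,000 / 1,048,576 = 3,814.70 MiB

3,814.70 MiB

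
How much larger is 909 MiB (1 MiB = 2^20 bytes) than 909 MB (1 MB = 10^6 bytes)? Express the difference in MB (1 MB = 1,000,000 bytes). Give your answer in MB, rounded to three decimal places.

44.156 MB

909 MiB = 909 × 1,048,576 = 953,155,584 bytes
909 MB = 909 × 1,000,000 = 909,000,000 bytes
difference = 44,155,584 bytes
44,155,584 / 1,000,000 = 44.156 MB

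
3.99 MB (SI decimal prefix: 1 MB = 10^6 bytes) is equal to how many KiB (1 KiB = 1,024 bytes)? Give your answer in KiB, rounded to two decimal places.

3.99 MB × 1,000,000 bytes/MB = 3,990,000 bytes
1 KiB = 2^10 bytes = 1,024 bytes
3,990,000 / 1,024 = 3,896.48 KiB

3,896.48 KiB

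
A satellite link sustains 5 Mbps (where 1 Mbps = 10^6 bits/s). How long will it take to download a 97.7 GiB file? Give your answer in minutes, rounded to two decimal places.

97.7 GiB = 104,904,576,204.8 bytes = 839,236,609,638.4 bits
5 Mbps = 5,000,000 bits/s
time = 839,236,609,638.4 / 5,000,000 = 167,847.322 s
167,847.322 s / 60 = 2,797.46 minutes

2,797.46 minutes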